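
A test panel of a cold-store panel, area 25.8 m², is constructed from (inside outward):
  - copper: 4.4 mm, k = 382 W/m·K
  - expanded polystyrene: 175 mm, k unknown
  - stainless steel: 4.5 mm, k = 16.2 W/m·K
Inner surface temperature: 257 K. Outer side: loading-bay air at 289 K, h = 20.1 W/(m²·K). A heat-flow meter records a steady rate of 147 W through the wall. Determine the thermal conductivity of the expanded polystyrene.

Model the wall as resistances in series:
R_copper = L/(kA) = 0.0044/(382×25.8) = 4.464×10^-7 K/W
R_stainless steel = L/(kA) = 0.0045/(16.2×25.8) = 1.077×10^-5 K/W
R_outer film = 1/(h_o·A) = 1/(20.1×25.8) = 0.001928 K/W
Sum of known resistances R_other = 0.00194 K/W
Total R = ΔT/Q = 32/147 = 0.2177 K/W
R_expanded polystyrene = R_total − R_other = 0.2157 K/W
k = L/(R·A) = 0.175/(0.2157×25.8)

k ≈ 0.0314 W/(m·K)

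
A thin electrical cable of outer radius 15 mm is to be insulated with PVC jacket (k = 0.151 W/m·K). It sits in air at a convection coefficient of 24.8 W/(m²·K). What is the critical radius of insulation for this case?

r_cr ≈ 6.09 mm

For a cylinder r_cr = k/h = 0.151/24.8
r_cr = 6.09 mm; since the bare radius (15 mm) is above r_cr, any added insulation will reduce heat loss.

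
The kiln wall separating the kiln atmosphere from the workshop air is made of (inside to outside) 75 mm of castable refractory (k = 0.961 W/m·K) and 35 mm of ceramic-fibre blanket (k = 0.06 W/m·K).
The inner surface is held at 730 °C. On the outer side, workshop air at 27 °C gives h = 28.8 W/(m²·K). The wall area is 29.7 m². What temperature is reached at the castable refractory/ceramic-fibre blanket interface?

T ≈ 651 °C

Series thermal resistances:
R_castable refractory = L/(kA) = 0.075/(0.961×29.7) = 0.002628 K/W
R_ceramic-fibre blanket = L/(kA) = 0.035/(0.06×29.7) = 0.01964 K/W
R_outer film = 1/(h_o·A) = 1/(28.8×29.7) = 0.001169 K/W
R_total = 0.02344 K/W;  Q = ΔT/R_total = 703/0.02344 = 29990 W
T_interface = T_inner − Q·ΣR(inner→interface) = 730 − 30000×0.002628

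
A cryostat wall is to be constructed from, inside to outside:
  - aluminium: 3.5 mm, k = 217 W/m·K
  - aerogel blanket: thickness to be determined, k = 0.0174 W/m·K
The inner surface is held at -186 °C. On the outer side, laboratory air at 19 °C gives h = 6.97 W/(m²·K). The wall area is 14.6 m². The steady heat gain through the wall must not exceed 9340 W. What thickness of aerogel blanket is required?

L ≈ 3.08 mm

Series thermal resistances:
R_aluminium = L/(kA) = 0.0035/(217×14.6) = 1.105×10^-6 K/W
R_outer film = 1/(h_o·A) = 1/(6.97×14.6) = 0.009827 K/W
Sum of the known resistances R_other = 0.009828 K/W
Required total resistance R_tot = ΔT/Q_allow = 205/9340 = 0.02195 K/W
R_aerogel blanket = R_tot − R_other = 0.01212 K/W
L = R·k·A = 0.01212×0.0174×14.6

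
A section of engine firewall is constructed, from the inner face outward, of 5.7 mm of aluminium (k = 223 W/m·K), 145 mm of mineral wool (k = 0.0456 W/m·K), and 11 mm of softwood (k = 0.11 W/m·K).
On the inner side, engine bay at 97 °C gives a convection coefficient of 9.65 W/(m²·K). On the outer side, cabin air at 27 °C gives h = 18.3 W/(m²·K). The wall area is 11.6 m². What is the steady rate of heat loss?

Q ≈ 236 W

Series thermal resistances:
R_inner film = 1/(h_i·A) = 1/(9.65×11.6) = 0.008933 K/W
R_aluminium = L/(kA) = 0.0057/(223×11.6) = 2.203×10^-6 K/W
R_mineral wool = L/(kA) = 0.145/(0.0456×11.6) = 0.2741 K/W
R_softwood = L/(kA) = 0.011/(0.11×11.6) = 0.008621 K/W
R_outer film = 1/(h_o·A) = 1/(18.3×11.6) = 0.004711 K/W
R_total = 0.2964 K/W
Q = ΔT / R_total = 70 / 0.2964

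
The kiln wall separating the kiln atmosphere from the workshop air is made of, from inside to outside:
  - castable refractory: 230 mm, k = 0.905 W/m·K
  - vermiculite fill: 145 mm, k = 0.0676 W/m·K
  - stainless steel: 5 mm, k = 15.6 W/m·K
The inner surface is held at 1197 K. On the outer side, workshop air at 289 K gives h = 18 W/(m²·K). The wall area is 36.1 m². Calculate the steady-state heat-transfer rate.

Thermal resistances in series:
R_castable refractory = L/(kA) = 0.23/(0.905×36.1) = 0.00704 K/W
R_vermiculite fill = L/(kA) = 0.145/(0.0676×36.1) = 0.05942 K/W
R_stainless steel = L/(kA) = 0.005/(15.6×36.1) = 8.878×10^-6 K/W
R_outer film = 1/(h_o·A) = 1/(18×36.1) = 0.001539 K/W
R_total = 0.06801 K/W
Q = ΔT / R_total = 908 / 0.06801

Q ≈ 13400 W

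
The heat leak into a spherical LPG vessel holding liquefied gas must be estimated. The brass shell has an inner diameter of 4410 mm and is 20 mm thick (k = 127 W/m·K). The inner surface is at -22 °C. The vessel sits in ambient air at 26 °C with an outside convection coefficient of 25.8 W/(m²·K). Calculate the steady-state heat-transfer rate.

For a spherical shell R = (1/r₁ − 1/r₂)/(4πk); film R = 1/(h·4πr²). In series:
R_brass shell = (1/2.205 − 1/2.225)/(4π×127) = 2.554×10^-6 K/W
R_outer film = 1/(h·4πr_o²) = 1/(25.8×4π×2.225²) = 6.23×10^-4 K/W
R_total = 6.256×10^-4 K/W
Q = ΔT/R_total = 48/6.256×10^-4

Q ≈ 76700 W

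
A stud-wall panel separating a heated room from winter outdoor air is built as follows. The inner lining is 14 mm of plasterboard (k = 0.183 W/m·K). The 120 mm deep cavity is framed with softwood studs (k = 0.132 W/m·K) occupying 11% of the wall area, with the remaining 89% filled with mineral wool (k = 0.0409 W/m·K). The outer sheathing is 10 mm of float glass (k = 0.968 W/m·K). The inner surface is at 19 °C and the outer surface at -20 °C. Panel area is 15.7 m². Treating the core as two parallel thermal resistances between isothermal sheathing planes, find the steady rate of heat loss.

Q ≈ 251 W

Sheathing layers in series; stud and cavity paths in parallel between them.
R_inner = 0.014/(0.183×15.7) = 0.004873 K/W
R_stud  = 0.12/(0.132×0.11×15.7) = 0.5264 K/W
R_cav   = 0.12/(0.0409×0.89×15.7) = 0.21 K/W
1/R_core = 1/R_stud + 1/R_cav → R_core = 0.1501 K/W
R_outer = 0.01/(0.968×15.7) = 6.58×10^-4 K/W
R_total = 0.1556 K/W
Q = ΔT/R_total = 39/0.1556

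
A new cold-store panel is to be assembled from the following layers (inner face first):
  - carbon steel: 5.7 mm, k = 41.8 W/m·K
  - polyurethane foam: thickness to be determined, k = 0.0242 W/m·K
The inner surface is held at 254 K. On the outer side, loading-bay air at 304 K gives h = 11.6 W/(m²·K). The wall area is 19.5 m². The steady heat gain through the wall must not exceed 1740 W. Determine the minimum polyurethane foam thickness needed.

Treating each layer as a thermal resistance in series:
R_carbon steel = L/(kA) = 0.0057/(41.8×19.5) = 6.993×10^-6 K/W
R_outer film = 1/(h_o·A) = 1/(11.6×19.5) = 0.004421 K/W
Sum of the known resistances R_other = 0.004428 K/W
Required total resistance R_tot = ΔT/Q_allow = 50/1740 = 0.02874 K/W
R_polyurethane foam = R_tot − R_other = 0.02431 K/W
L = R·k·A = 0.02431×0.0242×19.5

L ≈ 11.5 mm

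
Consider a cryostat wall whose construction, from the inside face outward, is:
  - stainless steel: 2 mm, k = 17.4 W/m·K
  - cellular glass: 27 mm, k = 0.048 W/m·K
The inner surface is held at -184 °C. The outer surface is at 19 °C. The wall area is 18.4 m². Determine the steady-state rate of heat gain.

Treating each layer as a thermal resistance in series:
R_stainless steel = L/(kA) = 0.002/(17.4×18.4) = 6.247×10^-6 K/W
R_cellular glass = L/(kA) = 0.027/(0.048×18.4) = 0.03057 K/W
R_total = 0.03058 K/W
Q = ΔT / R_total = 203 / 0.03058

Q ≈ 6640 W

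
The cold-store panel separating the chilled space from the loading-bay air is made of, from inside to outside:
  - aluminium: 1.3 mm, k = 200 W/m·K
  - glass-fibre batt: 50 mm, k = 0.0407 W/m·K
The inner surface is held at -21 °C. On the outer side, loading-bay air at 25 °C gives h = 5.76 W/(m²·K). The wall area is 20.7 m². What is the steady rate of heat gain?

Q ≈ 679 W

Thermal resistances in series:
R_aluminium = L/(kA) = 0.0013/(200×20.7) = 3.14×10^-7 K/W
R_glass-fibre batt = L/(kA) = 0.05/(0.0407×20.7) = 0.05935 K/W
R_outer film = 1/(h_o·A) = 1/(5.76×20.7) = 0.008387 K/W
R_total = 0.06774 K/W
Q = ΔT / R_total = 46 / 0.06774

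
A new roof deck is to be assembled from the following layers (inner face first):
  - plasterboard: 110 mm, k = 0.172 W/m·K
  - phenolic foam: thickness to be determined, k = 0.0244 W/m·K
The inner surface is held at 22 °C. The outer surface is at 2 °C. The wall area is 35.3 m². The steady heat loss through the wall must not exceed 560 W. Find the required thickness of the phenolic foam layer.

L ≈ 15.2 mm

Thermal resistances in series:
R_plasterboard = L/(kA) = 0.11/(0.172×35.3) = 0.01812 K/W
Sum of the known resistances R_other = 0.01812 K/W
Required total resistance R_tot = ΔT/Q_allow = 20/560 = 0.03571 K/W
R_phenolic foam = R_tot − R_other = 0.0176 K/W
L = R·k·A = 0.0176×0.0244×35.3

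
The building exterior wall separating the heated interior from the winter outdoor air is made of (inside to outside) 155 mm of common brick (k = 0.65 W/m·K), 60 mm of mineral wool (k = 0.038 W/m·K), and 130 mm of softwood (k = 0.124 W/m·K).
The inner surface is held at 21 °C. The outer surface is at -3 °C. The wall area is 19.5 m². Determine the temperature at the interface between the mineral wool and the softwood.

Thermal resistances in series:
R_common brick = L/(kA) = 0.155/(0.65×19.5) = 0.01223 K/W
R_mineral wool = L/(kA) = 0.06/(0.038×19.5) = 0.08097 K/W
R_softwood = L/(kA) = 0.13/(0.124×19.5) = 0.05376 K/W
R_total = 0.147 K/W;  Q = ΔT/R_total = 24/0.147 = 163.3 W
T_interface = T_inner − Q·ΣR(inner→interface) = 21 − 163×0.0932

T ≈ 5.78 °C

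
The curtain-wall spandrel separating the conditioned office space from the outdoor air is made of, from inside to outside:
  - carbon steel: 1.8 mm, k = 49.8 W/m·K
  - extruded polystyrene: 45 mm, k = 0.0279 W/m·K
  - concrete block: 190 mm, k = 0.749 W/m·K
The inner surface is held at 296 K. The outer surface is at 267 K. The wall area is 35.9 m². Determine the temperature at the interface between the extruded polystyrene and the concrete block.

T ≈ 271 K

Thermal resistances in series:
R_carbon steel = L/(kA) = 0.0018/(49.8×35.9) = 1.007×10^-6 K/W
R_extruded polystyrene = L/(kA) = 0.045/(0.0279×35.9) = 0.04493 K/W
R_concrete block = L/(kA) = 0.19/(0.749×35.9) = 0.007066 K/W
R_total = 0.05199 K/W;  Q = ΔT/R_total = 29/0.05199 = 557.7 W
T_interface = T_inner − Q·ΣR(inner→interface) = 296 − 558×0.04493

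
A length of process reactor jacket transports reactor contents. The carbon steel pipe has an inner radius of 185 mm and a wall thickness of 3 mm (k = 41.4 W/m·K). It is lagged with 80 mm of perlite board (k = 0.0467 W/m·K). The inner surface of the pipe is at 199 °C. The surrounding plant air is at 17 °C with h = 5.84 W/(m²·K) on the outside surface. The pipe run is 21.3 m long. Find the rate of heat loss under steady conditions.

For a radial system each layer contributes R = ln(r_out/r_in)/(2πkL); films add R = 1/(hA).
R_carbon steel pipe wall = ln(188/185)/(2π×41.4×21.3) = 2.903×10^-6 K/W
R_perlite board = ln(268/188)/(2π×0.0467×21.3) = 0.05673 K/W
R_outer film = 1/(h_o·2πr_oL) = 1/(5.84×2π×0.268×21.3) = 0.004774 K/W
R_total = 0.0615 K/W
Q = ΔT/R_total = 182/0.0615

Q ≈ 2960 W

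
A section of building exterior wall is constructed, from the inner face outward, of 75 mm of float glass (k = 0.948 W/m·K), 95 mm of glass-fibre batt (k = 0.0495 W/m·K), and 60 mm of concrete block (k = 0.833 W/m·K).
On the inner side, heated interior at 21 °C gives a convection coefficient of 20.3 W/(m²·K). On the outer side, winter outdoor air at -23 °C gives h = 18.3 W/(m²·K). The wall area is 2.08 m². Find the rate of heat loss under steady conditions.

Using the resistance-network approach (series):
R_inner film = 1/(h_i·A) = 1/(20.3×2.08) = 0.02368 K/W
R_float glass = L/(kA) = 0.075/(0.948×2.08) = 0.03804 K/W
R_glass-fibre batt = L/(kA) = 0.095/(0.0495×2.08) = 0.9227 K/W
R_concrete block = L/(kA) = 0.06/(0.833×2.08) = 0.03463 K/W
R_outer film = 1/(h_o·A) = 1/(18.3×2.08) = 0.02627 K/W
R_total = 1.045 K/W
Q = ΔT / R_total = 44 / 1.045

Q ≈ 42.1 W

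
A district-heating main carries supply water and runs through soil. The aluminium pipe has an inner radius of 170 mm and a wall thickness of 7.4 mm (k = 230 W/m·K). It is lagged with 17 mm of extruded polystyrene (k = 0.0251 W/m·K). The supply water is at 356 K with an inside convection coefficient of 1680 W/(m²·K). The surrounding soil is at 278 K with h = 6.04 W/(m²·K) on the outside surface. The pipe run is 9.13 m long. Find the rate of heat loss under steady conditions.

Radial resistances (cylindrical: R_cond = ln(r_o/r_i)/(2πkL), R_conv = 1/(h·2πrL)):
R_inner film = 1/(h_i·2πr₁L) = 1/(1680×2π×0.17×9.13) = 6.104×10^-5 K/W
R_aluminium pipe wall = ln(177.4/170)/(2π×230×9.13) = 3.229×10^-6 K/W
R_extruded polystyrene = ln(194.4/177.4)/(2π×0.0251×9.13) = 0.06355 K/W
R_outer film = 1/(h_o·2πr_oL) = 1/(6.04×2π×0.1944×9.13) = 0.01485 K/W
R_total = 0.07847 K/W
Q = ΔT/R_total = 78/0.07847

Q ≈ 994 W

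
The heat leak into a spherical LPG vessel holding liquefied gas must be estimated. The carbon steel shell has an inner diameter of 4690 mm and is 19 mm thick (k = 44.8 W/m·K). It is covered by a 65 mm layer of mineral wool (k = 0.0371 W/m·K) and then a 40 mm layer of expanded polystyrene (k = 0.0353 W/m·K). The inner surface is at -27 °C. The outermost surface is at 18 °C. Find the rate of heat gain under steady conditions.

Each spherical layer contributes R = (1/r_i − 1/r_o)/(4πk):
R_carbon steel shell = (1/2.345 − 1/2.364)/(4π×44.8) = 6.088×10^-6 K/W
R_mineral wool = (1/2.364 − 1/2.429)/(4π×0.0371) = 0.02428 K/W
R_expanded polystyrene = (1/2.429 − 1/2.469)/(4π×0.0353) = 0.01504 K/W
R_total = 0.03932 K/W
Q = ΔT/R_total = 45/0.03932

Q ≈ 1140 W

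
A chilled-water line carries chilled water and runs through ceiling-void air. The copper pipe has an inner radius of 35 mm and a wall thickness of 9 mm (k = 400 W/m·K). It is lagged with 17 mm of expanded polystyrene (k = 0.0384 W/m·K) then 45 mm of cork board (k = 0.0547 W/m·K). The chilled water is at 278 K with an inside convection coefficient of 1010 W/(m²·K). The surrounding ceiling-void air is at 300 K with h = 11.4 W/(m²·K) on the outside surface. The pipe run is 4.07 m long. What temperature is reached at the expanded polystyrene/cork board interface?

Cylindrical conduction, so R = ln(r₂/r₁)/(2πkL) per layer, in series:
R_inner film = 1/(h_i·2πr₁L) = 1/(1010×2π×0.035×4.07) = 0.001106 K/W
R_copper pipe wall = ln(44/35)/(2π×400×4.07) = 2.237×10^-5 K/W
R_expanded polystyrene = ln(61/44)/(2π×0.0384×4.07) = 0.3327 K/W
R_cork board = ln(106/61)/(2π×0.0547×4.07) = 0.395 K/W
R_outer film = 1/(h_o·2πr_oL) = 1/(11.4×2π×0.106×4.07) = 0.03236 K/W
R_total = 0.7612 K/W
Q = ΔT/R_total = 22/0.7612
Q = 28.9 W
T_interface = T_inner + Q·ΣR(inner→interface) = 278 + 28.9×0.3338

T ≈ 288 K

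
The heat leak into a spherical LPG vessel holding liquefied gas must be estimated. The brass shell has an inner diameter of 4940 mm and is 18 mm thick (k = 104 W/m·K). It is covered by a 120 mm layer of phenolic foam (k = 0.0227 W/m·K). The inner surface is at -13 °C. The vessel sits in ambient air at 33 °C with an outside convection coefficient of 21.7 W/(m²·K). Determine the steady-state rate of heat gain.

For a spherical shell R = (1/r₁ − 1/r₂)/(4πk); film R = 1/(h·4πr²). In series:
R_brass shell = (1/2.47 − 1/2.488)/(4π×104) = 2.241×10^-6 K/W
R_phenolic foam = (1/2.488 − 1/2.608)/(4π×0.0227) = 0.06483 K/W
R_outer film = 1/(h·4πr_o²) = 1/(21.7×4π×2.608²) = 5.392×10^-4 K/W
R_total = 0.06537 K/W
Q = ΔT/R_total = 46/0.06537

Q ≈ 704 W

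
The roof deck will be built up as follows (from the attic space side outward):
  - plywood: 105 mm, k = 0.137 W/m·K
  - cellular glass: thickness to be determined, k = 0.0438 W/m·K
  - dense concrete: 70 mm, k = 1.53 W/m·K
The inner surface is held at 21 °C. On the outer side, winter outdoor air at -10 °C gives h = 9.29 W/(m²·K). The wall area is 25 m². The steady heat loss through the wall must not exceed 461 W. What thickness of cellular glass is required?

Model the wall as resistances in series:
R_plywood = L/(kA) = 0.105/(0.137×25) = 0.03066 K/W
R_dense concrete = L/(kA) = 0.07/(1.53×25) = 0.00183 K/W
R_outer film = 1/(h_o·A) = 1/(9.29×25) = 0.004306 K/W
Sum of the known resistances R_other = 0.03679 K/W
Required total resistance R_tot = ΔT/Q_allow = 31/461 = 0.06725 K/W
R_cellular glass = R_tot − R_other = 0.03045 K/W
L = R·k·A = 0.03045×0.0438×25

L ≈ 33.3 mm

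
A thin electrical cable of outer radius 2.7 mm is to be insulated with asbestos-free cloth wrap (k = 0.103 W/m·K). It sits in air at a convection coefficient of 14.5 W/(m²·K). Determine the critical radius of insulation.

For a cylinder r_cr = k/h = 0.103/14.5
r_cr = 7.1 mm; since the bare radius (2.7 mm) is below r_cr, adding a thin layer of insulation will *increase* heat loss.

r_cr ≈ 7.1 mm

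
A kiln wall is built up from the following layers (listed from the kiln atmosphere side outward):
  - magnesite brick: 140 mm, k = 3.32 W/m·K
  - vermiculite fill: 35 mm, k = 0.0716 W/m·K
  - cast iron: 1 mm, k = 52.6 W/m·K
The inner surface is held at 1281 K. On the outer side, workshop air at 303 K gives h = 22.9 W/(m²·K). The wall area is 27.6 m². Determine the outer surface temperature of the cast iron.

T ≈ 377 K

Treating each layer as a thermal resistance in series:
R_magnesite brick = L/(kA) = 0.14/(3.32×27.6) = 0.001528 K/W
R_vermiculite fill = L/(kA) = 0.035/(0.0716×27.6) = 0.01771 K/W
R_cast iron = L/(kA) = 0.001/(52.6×27.6) = 6.888×10^-7 K/W
R_outer film = 1/(h_o·A) = 1/(22.9×27.6) = 0.001582 K/W
R_total = 0.02082 K/W;  Q = ΔT/R_total = 978/0.02082 = 46970 W
T_interface = T_inner − Q·ΣR(inner→interface) = 1281 − 47000×0.01924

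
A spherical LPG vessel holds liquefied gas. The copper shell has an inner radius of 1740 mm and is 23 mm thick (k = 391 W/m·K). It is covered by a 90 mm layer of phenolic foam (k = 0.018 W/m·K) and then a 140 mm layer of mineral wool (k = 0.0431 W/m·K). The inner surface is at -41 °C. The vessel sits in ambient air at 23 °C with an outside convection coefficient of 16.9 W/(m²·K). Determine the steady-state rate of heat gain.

Q ≈ 332 W

For a spherical shell R = (1/r₁ − 1/r₂)/(4πk); film R = 1/(h·4πr²). In series:
R_copper shell = (1/1.74 − 1/1.763)/(4π×391) = 1.526×10^-6 K/W
R_phenolic foam = (1/1.763 − 1/1.853)/(4π×0.018) = 0.1218 K/W
R_mineral wool = (1/1.853 − 1/1.993)/(4π×0.0431) = 0.06999 K/W
R_outer film = 1/(h·4πr_o²) = 1/(16.9×4π×1.993²) = 0.001185 K/W
R_total = 0.193 K/W
Q = ΔT/R_total = 64/0.193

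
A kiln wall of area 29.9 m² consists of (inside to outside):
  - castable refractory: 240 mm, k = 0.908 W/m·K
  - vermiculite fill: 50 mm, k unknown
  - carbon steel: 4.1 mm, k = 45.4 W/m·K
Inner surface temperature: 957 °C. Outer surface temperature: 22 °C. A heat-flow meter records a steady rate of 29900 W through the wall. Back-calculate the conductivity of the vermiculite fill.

Treating each layer as a thermal resistance in series:
R_castable refractory = L/(kA) = 0.24/(0.908×29.9) = 0.00884 K/W
R_carbon steel = L/(kA) = 0.0041/(45.4×29.9) = 3.02×10^-6 K/W
Sum of known resistances R_other = 0.008843 K/W
Total R = ΔT/Q = 935/29900 = 0.03127 K/W
R_vermiculite fill = R_total − R_other = 0.02243 K/W
k = L/(R·A) = 0.05/(0.02243×29.9)

k ≈ 0.0746 W/(m·K)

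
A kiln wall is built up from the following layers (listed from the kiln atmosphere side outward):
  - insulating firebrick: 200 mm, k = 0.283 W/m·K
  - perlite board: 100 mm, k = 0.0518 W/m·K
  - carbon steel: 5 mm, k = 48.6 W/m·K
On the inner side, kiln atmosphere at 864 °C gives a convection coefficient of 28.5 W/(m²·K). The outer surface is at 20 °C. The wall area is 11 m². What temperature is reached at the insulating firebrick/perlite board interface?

Using the resistance-network approach (series):
R_inner film = 1/(h_i·A) = 1/(28.5×11) = 0.00319 K/W
R_insulating firebrick = L/(kA) = 0.2/(0.283×11) = 0.06425 K/W
R_perlite board = L/(kA) = 0.1/(0.0518×11) = 0.1755 K/W
R_carbon steel = L/(kA) = 0.005/(48.6×11) = 9.353×10^-6 K/W
R_total = 0.2429 K/W;  Q = ΔT/R_total = 844/0.2429 = 3474 W
T_interface = T_inner − Q·ΣR(inner→interface) = 864 − 3470×0.06744

T ≈ 630 °C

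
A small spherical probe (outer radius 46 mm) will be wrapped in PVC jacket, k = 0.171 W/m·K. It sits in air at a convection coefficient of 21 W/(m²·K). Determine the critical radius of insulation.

r_cr ≈ 16.3 mm

For a sphere r_cr = 2k/h = 2×0.171/21
r_cr = 16.3 mm; since the bare radius (46 mm) is above r_cr, any added insulation will reduce heat loss.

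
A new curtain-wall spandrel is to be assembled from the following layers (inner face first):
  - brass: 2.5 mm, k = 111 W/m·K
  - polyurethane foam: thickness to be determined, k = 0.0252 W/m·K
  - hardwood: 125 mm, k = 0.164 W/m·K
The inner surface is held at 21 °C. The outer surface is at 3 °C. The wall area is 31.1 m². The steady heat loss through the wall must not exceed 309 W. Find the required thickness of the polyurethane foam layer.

L ≈ 26.4 mm

Series thermal resistances:
R_brass = L/(kA) = 0.0025/(111×31.1) = 7.242×10^-7 K/W
R_hardwood = L/(kA) = 0.125/(0.164×31.1) = 0.02451 K/W
Sum of the known resistances R_other = 0.02451 K/W
Required total resistance R_tot = ΔT/Q_allow = 18/309 = 0.05825 K/W
R_polyurethane foam = R_tot − R_other = 0.03374 K/W
L = R·k·A = 0.03374×0.0252×31.1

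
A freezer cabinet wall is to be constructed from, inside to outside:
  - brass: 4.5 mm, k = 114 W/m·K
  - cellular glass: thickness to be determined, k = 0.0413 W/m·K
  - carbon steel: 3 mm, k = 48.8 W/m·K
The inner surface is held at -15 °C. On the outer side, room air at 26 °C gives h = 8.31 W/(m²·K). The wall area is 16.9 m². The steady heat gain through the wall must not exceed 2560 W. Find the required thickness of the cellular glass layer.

L ≈ 6.2 mm

Using the resistance-network approach (series):
R_brass = L/(kA) = 0.0045/(114×16.9) = 2.336×10^-6 K/W
R_carbon steel = L/(kA) = 0.003/(48.8×16.9) = 3.638×10^-6 K/W
R_outer film = 1/(h_o·A) = 1/(8.31×16.9) = 0.007121 K/W
Sum of the known resistances R_other = 0.007127 K/W
Required total resistance R_tot = ΔT/Q_allow = 41/2560 = 0.01602 K/W
R_cellular glass = R_tot − R_other = 0.008889 K/W
L = R·k·A = 0.008889×0.0413×16.9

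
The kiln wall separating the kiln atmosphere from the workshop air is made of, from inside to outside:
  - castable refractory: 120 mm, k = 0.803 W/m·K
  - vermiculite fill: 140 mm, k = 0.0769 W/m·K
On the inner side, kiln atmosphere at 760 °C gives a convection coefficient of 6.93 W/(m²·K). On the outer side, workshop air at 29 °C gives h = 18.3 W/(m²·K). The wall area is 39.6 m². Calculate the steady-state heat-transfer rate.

Q ≈ 13300 W

Using the resistance-network approach (series):
R_inner film = 1/(h_i·A) = 1/(6.93×39.6) = 0.003644 K/W
R_castable refractory = L/(kA) = 0.12/(0.803×39.6) = 0.003774 K/W
R_vermiculite fill = L/(kA) = 0.14/(0.0769×39.6) = 0.04597 K/W
R_outer film = 1/(h_o·A) = 1/(18.3×39.6) = 0.00138 K/W
R_total = 0.05477 K/W
Q = ΔT / R_total = 731 / 0.05477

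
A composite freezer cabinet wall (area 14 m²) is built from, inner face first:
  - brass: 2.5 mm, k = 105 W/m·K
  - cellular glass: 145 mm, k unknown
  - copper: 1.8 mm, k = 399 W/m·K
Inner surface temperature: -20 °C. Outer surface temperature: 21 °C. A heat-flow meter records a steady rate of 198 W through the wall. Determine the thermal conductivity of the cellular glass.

k ≈ 0.05 W/(m·K)

Treating each layer as a thermal resistance in series:
R_brass = L/(kA) = 0.0025/(105×14) = 1.701×10^-6 K/W
R_copper = L/(kA) = 0.0018/(399×14) = 3.222×10^-7 K/W
Sum of known resistances R_other = 2.023×10^-6 K/W
Total R = ΔT/Q = 41/198 = 0.2071 K/W
R_cellular glass = R_total − R_other = 0.2071 K/W
k = L/(R·A) = 0.145/(0.2071×14)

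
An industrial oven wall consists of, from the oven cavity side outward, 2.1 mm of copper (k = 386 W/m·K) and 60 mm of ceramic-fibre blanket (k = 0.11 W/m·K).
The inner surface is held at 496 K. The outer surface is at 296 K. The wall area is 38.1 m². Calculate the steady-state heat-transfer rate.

Using the resistance-network approach (series):
R_copper = L/(kA) = 0.0021/(386×38.1) = 1.428×10^-7 K/W
R_ceramic-fibre blanket = L/(kA) = 0.06/(0.11×38.1) = 0.01432 K/W
R_total = 0.01432 K/W
Q = ΔT / R_total = 200 / 0.01432

Q ≈ 14000 W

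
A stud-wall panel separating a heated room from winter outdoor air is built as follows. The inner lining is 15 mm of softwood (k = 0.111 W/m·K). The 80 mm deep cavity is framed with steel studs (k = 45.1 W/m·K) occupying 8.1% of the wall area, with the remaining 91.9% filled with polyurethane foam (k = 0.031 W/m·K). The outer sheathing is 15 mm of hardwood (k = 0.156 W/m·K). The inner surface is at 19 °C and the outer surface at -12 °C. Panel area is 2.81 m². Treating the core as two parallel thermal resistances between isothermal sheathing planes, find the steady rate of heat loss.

Sheathing layers in series; stud and cavity paths in parallel between them.
R_inner = 0.015/(0.111×2.81) = 0.04809 K/W
R_stud  = 0.08/(45.1×0.081×2.81) = 0.007793 K/W
R_cav   = 0.08/(0.031×0.919×2.81) = 0.9993 K/W
1/R_core = 1/R_stud + 1/R_cav → R_core = 0.007733 K/W
R_outer = 0.015/(0.156×2.81) = 0.03422 K/W
R_total = 0.09004 K/W
Q = ΔT/R_total = 31/0.09004

Q ≈ 344 W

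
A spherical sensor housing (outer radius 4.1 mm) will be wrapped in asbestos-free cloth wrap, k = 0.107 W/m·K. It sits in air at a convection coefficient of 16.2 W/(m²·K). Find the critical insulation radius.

For a sphere r_cr = 2k/h = 2×0.107/16.2
r_cr = 13.2 mm; since the bare radius (4.1 mm) is below r_cr, adding a thin layer of insulation will *increase* heat loss.

r_cr ≈ 13.2 mm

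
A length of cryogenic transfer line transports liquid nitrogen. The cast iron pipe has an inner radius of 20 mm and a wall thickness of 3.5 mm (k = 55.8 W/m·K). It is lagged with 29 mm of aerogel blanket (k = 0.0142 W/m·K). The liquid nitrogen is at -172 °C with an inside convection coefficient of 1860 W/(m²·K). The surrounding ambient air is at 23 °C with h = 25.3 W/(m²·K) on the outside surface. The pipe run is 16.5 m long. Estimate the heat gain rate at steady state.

Q ≈ 352 W

Per-layer cylindrical resistances, series-summed:
R_inner film = 1/(h_i·2πr₁L) = 1/(1860×2π×0.02×16.5) = 2.593×10^-4 K/W
R_cast iron pipe wall = ln(23.5/20)/(2π×55.8×16.5) = 2.788×10^-5 K/W
R_aerogel blanket = ln(52.5/23.5)/(2π×0.0142×16.5) = 0.546 K/W
R_outer film = 1/(h_o·2πr_oL) = 1/(25.3×2π×0.0525×16.5) = 0.007262 K/W
R_total = 0.5536 K/W
Q = ΔT/R_total = 195/0.5536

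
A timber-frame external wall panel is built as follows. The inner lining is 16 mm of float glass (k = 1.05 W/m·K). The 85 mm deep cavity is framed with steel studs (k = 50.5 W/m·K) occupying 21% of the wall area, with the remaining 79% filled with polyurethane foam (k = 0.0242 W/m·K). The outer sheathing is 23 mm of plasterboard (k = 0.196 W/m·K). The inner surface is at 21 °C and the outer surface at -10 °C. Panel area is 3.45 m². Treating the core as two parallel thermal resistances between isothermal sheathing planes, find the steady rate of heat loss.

Sheathing layers in series; stud and cavity paths in parallel between them.
R_inner = 0.016/(1.05×3.45) = 0.004417 K/W
R_stud  = 0.085/(50.5×0.21×3.45) = 0.002323 K/W
R_cav   = 0.085/(0.0242×0.79×3.45) = 1.289 K/W
1/R_core = 1/R_stud + 1/R_cav → R_core = 0.002319 K/W
R_outer = 0.023/(0.196×3.45) = 0.03401 K/W
R_total = 0.04075 K/W
Q = ΔT/R_total = 31/0.04075

Q ≈ 761 W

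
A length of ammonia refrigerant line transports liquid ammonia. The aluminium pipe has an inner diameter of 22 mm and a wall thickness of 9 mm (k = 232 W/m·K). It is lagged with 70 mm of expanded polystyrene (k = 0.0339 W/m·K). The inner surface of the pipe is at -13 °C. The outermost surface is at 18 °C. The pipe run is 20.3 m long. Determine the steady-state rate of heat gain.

Q ≈ 89.1 W

Cylindrical conduction, so R = ln(r₂/r₁)/(2πkL) per layer, in series:
R_aluminium pipe wall = ln(20/11)/(2π×232×20.3) = 2.02×10^-5 K/W
R_expanded polystyrene = ln(90/20)/(2π×0.0339×20.3) = 0.3479 K/W
R_total = 0.3479 K/W
Q = ΔT/R_total = 31/0.3479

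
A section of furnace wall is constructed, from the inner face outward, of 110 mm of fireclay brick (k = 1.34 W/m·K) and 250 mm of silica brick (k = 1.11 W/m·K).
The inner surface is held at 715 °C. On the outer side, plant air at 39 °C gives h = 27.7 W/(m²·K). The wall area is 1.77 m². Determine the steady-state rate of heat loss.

Thermal resistances in series:
R_fireclay brick = L/(kA) = 0.11/(1.34×1.77) = 0.04638 K/W
R_silica brick = L/(kA) = 0.25/(1.11×1.77) = 0.1272 K/W
R_outer film = 1/(h_o·A) = 1/(27.7×1.77) = 0.0204 K/W
R_total = 0.194 K/W
Q = ΔT / R_total = 676 / 0.194

Q ≈ 3480 W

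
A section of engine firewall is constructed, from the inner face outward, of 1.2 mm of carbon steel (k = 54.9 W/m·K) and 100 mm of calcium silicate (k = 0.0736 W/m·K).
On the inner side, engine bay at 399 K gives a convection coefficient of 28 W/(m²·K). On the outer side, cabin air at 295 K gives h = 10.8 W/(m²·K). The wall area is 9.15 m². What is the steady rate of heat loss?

Q ≈ 640 W

Model the wall as resistances in series:
R_inner film = 1/(h_i·A) = 1/(28×9.15) = 0.003903 K/W
R_carbon steel = L/(kA) = 0.0012/(54.9×9.15) = 2.389×10^-6 K/W
R_calcium silicate = L/(kA) = 0.1/(0.0736×9.15) = 0.1485 K/W
R_outer film = 1/(h_o·A) = 1/(10.8×9.15) = 0.01012 K/W
R_total = 0.1625 K/W
Q = ΔT / R_total = 104 / 0.1625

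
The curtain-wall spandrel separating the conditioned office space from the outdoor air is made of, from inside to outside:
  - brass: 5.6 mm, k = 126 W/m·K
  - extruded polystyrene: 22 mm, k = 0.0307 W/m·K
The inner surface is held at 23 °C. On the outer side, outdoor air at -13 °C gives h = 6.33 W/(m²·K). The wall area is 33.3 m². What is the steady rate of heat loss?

Series thermal resistances:
R_brass = L/(kA) = 0.0056/(126×33.3) = 1.335×10^-6 K/W
R_extruded polystyrene = L/(kA) = 0.022/(0.0307×33.3) = 0.02152 K/W
R_outer film = 1/(h_o·A) = 1/(6.33×33.3) = 0.004744 K/W
R_total = 0.02627 K/W
Q = ΔT / R_total = 36 / 0.02627

Q ≈ 1370 W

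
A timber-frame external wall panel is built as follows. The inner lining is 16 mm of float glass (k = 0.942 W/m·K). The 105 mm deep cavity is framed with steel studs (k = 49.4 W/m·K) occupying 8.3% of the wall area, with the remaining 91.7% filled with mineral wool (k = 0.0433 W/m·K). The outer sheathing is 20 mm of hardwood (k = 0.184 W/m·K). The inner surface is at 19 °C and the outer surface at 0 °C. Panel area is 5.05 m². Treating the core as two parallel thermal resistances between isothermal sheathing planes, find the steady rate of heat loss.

Sheathing layers in series; stud and cavity paths in parallel between them.
R_inner = 0.016/(0.942×5.05) = 0.003363 K/W
R_stud  = 0.105/(49.4×0.083×5.05) = 0.005071 K/W
R_cav   = 0.105/(0.0433×0.917×5.05) = 0.5236 K/W
1/R_core = 1/R_stud + 1/R_cav → R_core = 0.005022 K/W
R_outer = 0.02/(0.184×5.05) = 0.02152 K/W
R_total = 0.02991 K/W
Q = ΔT/R_total = 19/0.02991

Q ≈ 635 W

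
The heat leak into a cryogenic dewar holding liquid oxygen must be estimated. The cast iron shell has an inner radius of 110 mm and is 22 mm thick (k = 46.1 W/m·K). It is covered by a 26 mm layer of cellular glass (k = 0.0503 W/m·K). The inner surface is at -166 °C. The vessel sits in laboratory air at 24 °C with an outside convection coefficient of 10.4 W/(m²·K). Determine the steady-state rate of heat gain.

Q ≈ 83.3 W

Spherical conduction: R = (1/r_in − 1/r_out)/(4πk) per layer; series-sum.
R_cast iron shell = (1/0.11 − 1/0.132)/(4π×46.1) = 0.002615 K/W
R_cellular glass = (1/0.132 − 1/0.158)/(4π×0.0503) = 1.972 K/W
R_outer film = 1/(h·4πr_o²) = 1/(10.4×4π×0.158²) = 0.3065 K/W
R_total = 2.281 K/W
Q = ΔT/R_total = 190/2.281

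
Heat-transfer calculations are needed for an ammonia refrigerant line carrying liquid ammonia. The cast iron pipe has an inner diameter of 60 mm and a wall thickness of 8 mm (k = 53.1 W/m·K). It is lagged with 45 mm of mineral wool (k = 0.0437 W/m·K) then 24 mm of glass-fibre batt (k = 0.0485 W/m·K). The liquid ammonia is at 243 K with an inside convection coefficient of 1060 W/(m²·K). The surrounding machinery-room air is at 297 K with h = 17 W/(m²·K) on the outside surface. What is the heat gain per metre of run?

q′ ≈ 14.3 W/m

Treating each annulus and film as a series resistance:
R_inner film = 1/(h_i·2πr₁L) = 1/(1060×2π×0.03×1) = 0.005005 K/W
R_cast iron pipe wall = ln(38/30)/(2π×53.1×1) = 7.085×10^-4 K/W
R_mineral wool = ln(83/38)/(2π×0.0437×1) = 2.845 K/W
R_glass-fibre batt = ln(107/83)/(2π×0.0485×1) = 0.8335 K/W
R_outer film = 1/(h_o·2πr_oL) = 1/(17×2π×0.107×1) = 0.0875 K/W
R_total = 3.772 K/W
Q = ΔT/R_total = 54/3.772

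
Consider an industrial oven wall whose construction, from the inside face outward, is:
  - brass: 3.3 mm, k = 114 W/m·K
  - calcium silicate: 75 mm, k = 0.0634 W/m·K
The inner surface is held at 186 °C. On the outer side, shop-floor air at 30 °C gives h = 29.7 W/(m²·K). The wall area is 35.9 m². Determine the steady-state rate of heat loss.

Treating each layer as a thermal resistance in series:
R_brass = L/(kA) = 0.0033/(114×35.9) = 8.063×10^-7 K/W
R_calcium silicate = L/(kA) = 0.075/(0.0634×35.9) = 0.03295 K/W
R_outer film = 1/(h_o·A) = 1/(29.7×35.9) = 9.379×10^-4 K/W
R_total = 0.03389 K/W
Q = ΔT / R_total = 156 / 0.03389

Q ≈ 4600 W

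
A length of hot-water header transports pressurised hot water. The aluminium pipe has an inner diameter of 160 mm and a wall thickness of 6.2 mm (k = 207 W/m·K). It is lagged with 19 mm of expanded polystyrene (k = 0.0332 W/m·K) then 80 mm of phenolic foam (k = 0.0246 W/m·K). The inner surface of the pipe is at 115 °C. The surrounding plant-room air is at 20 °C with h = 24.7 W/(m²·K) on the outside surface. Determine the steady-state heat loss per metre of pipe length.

Per-layer cylindrical resistances, series-summed:
R_aluminium pipe wall = ln(86.2/80)/(2π×207×1) = 5.739×10^-5 K/W
R_expanded polystyrene = ln(105.2/86.2)/(2π×0.0332×1) = 0.9549 K/W
R_phenolic foam = ln(185.2/105.2)/(2π×0.0246×1) = 3.659 K/W
R_outer film = 1/(h_o·2πr_oL) = 1/(24.7×2π×0.1852×1) = 0.03479 K/W
R_total = 4.649 K/W
Q = ΔT/R_total = 95/4.649

q′ ≈ 20.4 W/m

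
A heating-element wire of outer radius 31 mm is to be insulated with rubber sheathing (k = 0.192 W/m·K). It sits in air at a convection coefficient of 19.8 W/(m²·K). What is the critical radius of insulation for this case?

For a cylinder r_cr = k/h = 0.192/19.8
r_cr = 9.7 mm; since the bare radius (31 mm) is above r_cr, any added insulation will reduce heat loss.

r_cr ≈ 9.7 mm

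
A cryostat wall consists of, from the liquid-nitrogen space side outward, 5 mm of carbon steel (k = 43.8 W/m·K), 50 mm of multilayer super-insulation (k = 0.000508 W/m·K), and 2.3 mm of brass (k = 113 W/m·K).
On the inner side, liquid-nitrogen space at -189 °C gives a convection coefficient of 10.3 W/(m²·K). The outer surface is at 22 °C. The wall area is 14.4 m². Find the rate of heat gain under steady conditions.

Q ≈ 30.8 W

Treating each layer as a thermal resistance in series:
R_inner film = 1/(h_i·A) = 1/(10.3×14.4) = 0.006742 K/W
R_carbon steel = L/(kA) = 0.005/(43.8×14.4) = 7.927×10^-6 K/W
R_multilayer super-insulation = L/(kA) = 0.05/(0.000508×14.4) = 6.835 K/W
R_brass = L/(kA) = 0.0023/(113×14.4) = 1.413×10^-6 K/W
R_total = 6.842 K/W
Q = ΔT / R_total = 211 / 6.842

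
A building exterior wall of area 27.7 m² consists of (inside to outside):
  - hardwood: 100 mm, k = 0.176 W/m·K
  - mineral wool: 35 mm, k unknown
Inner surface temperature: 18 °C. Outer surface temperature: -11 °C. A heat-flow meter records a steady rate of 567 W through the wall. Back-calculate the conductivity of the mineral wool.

k ≈ 0.0412 W/(m·K)

Treating each layer as a thermal resistance in series:
R_hardwood = L/(kA) = 0.1/(0.176×27.7) = 0.02051 K/W
Sum of known resistances R_other = 0.02051 K/W
Total R = ΔT/Q = 29/567 = 0.05115 K/W
R_mineral wool = R_total − R_other = 0.03063 K/W
k = L/(R·A) = 0.035/(0.03063×27.7)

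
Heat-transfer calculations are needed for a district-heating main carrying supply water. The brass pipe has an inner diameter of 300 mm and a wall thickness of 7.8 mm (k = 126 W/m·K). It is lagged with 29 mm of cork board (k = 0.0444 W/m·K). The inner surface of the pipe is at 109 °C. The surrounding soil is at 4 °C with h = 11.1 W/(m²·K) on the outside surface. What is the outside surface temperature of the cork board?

T ≈ 15.8 °C

Radial resistances (cylindrical: R_cond = ln(r_o/r_i)/(2πkL), R_conv = 1/(h·2πrL)):
R_brass pipe wall = ln(157.8/150)/(2π×126×1) = 6.403×10^-5 K/W
R_cork board = ln(186.8/157.8)/(2π×0.0444×1) = 0.6048 K/W
R_outer film = 1/(h_o·2πr_oL) = 1/(11.1×2π×0.1868×1) = 0.07676 K/W
R_total = 0.6816 K/W
Q = ΔT/R_total = 105/0.6816
Q = 154 W/m
T_interface = T_inner − Q·ΣR(inner→interface) = 109 − 154×0.6048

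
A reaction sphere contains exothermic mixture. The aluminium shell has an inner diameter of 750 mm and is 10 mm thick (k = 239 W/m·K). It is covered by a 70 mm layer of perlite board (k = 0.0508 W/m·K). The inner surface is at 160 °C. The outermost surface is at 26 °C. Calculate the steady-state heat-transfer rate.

Radial (spherical) resistances in series:
R_aluminium shell = (1/0.375 − 1/0.385)/(4π×239) = 2.306×10^-5 K/W
R_perlite board = (1/0.385 − 1/0.455)/(4π×0.0508) = 0.626 K/W
R_total = 0.626 K/W
Q = ΔT/R_total = 134/0.626

Q ≈ 214 W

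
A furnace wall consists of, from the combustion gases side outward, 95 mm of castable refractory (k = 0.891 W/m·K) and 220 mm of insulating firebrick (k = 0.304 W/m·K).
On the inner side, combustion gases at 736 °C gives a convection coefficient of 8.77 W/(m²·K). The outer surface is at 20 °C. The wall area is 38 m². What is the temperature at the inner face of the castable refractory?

Model the wall as resistances in series:
R_inner film = 1/(h_i·A) = 1/(8.77×38) = 0.003001 K/W
R_castable refractory = L/(kA) = 0.095/(0.891×38) = 0.002806 K/W
R_insulating firebrick = L/(kA) = 0.22/(0.304×38) = 0.01904 K/W
R_total = 0.02485 K/W;  Q = ΔT/R_total = 716/0.02485 = 28810 W
T_interface = T_inner − Q·ΣR(inner→interface) = 736 − 28800×0.003001

T ≈ 650 °C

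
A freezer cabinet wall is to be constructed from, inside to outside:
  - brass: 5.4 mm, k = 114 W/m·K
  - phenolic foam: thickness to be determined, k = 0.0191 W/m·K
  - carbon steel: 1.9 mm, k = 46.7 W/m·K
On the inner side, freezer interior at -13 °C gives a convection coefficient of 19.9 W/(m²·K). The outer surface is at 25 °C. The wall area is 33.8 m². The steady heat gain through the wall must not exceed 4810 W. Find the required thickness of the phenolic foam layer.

Treating each layer as a thermal resistance in series:
R_inner film = 1/(h_i·A) = 1/(19.9×33.8) = 0.001487 K/W
R_brass = L/(kA) = 0.0054/(114×33.8) = 1.401×10^-6 K/W
R_carbon steel = L/(kA) = 0.0019/(46.7×33.8) = 1.204×10^-6 K/W
Sum of the known resistances R_other = 0.001489 K/W
Required total resistance R_tot = ΔT/Q_allow = 38/4810 = 0.0079 K/W
R_phenolic foam = R_tot − R_other = 0.006411 K/W
L = R·k·A = 0.006411×0.0191×33.8

L ≈ 4.14 mm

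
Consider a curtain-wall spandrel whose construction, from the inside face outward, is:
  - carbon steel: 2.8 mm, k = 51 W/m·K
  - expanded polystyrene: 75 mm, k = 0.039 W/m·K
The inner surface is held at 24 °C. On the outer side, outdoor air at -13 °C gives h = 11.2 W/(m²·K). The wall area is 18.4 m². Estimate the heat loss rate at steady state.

Q ≈ 338 W

Series thermal resistances:
R_carbon steel = L/(kA) = 0.0028/(51×18.4) = 2.984×10^-6 K/W
R_expanded polystyrene = L/(kA) = 0.075/(0.039×18.4) = 0.1045 K/W
R_outer film = 1/(h_o·A) = 1/(11.2×18.4) = 0.004852 K/W
R_total = 0.1094 K/W
Q = ΔT / R_total = 37 / 0.1094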